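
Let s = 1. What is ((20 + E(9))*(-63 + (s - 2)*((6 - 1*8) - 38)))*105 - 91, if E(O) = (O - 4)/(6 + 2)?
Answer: -399203/8 ≈ -49900.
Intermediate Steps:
E(O) = -½ + O/8 (E(O) = (-4 + O)/8 = (-4 + O)*(⅛) = -½ + O/8)
((20 + E(9))*(-63 + (s - 2)*((6 - 1*8) - 38)))*105 - 91 = ((20 + (-½ + (⅛)*9))*(-63 + (1 - 2)*((6 - 1*8) - 38)))*105 - 91 = ((20 + (-½ + 9/8))*(-63 - ((6 - 8) - 38)))*105 - 91 = ((20 + 5/8)*(-63 - (-2 - 38)))*105 - 91 = (165*(-63 - 1*(-40))/8)*105 - 91 = (165*(-63 + 40)/8)*105 - 91 = ((165/8)*(-23))*105 - 91 = -3795/8*105 - 91 = -398475/8 - 91 = -399203/8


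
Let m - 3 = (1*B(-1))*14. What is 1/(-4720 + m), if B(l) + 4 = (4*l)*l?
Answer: -1/4717 ≈ -0.00021200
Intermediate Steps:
B(l) = -4 + 4*l² (B(l) = -4 + (4*l)*l = -4 + 4*l²)
m = 3 (m = 3 + (1*(-4 + 4*(-1)²))*14 = 3 + (1*(-4 + 4*1))*14 = 3 + (1*(-4 + 4))*14 = 3 + (1*0)*14 = 3 + 0*14 = 3 + 0 = 3)
1/(-4720 + m) = 1/(-4720 + 3) = 1/(-4717) = -1/4717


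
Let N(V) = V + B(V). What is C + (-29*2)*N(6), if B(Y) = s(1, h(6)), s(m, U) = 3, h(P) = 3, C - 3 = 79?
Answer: -440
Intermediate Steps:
C = 82 (C = 3 + 79 = 82)
B(Y) = 3
N(V) = 3 + V (N(V) = V + 3 = 3 + V)
C + (-29*2)*N(6) = 82 + (-29*2)*(3 + 6) = 82 - 58*9 = 82 - 522 = -440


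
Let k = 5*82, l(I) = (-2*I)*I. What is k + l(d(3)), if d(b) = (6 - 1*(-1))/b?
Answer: 3592/9 ≈ 399.11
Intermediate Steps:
d(b) = 7/b (d(b) = (6 + 1)/b = 7/b)
l(I) = -2*I²
k = 410
k + l(d(3)) = 410 - 2*(7/3)² = 410 - 2*49/9 = 410 - 98/9 = 3592/9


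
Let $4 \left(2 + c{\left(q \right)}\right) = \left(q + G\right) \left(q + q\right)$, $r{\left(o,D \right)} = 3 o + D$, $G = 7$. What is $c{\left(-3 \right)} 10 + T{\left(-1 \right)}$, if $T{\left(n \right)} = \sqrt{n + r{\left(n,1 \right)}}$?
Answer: $-80 + i \sqrt{3} \approx -80.0 + 1.732 i$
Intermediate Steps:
$r{\left(o,D \right)} = D + 3 o$
$c{\left(q \right)} = -2 + \frac{q \left(7 + q\right)}{2}$ ($c{\left(q \right)} = -2 + \frac{\left(q + 7\right) \left(q + q\right)}{4} = -2 + \frac{\left(7 + q\right) 2 q}{4} = -2 + \frac{2 q \left(7 + q\right)}{4} = -2 + \frac{q \left(7 + q\right)}{2}$)
$T{\left(n \right)} = \sqrt{1 + 4 n}$ ($T{\left(n \right)} = \sqrt{n + \left(1 + 3 n\right)} = \sqrt{1 + 4 n}$)
$c{\left(-3 \right)} 10 + T{\left(-1 \right)} = \left(-2 + \frac{\left(-3\right)^{2}}{2} + \frac{7}{2} \left(-3\right)\right) 10 + \sqrt{1 + 4 \left(-1\right)} = \left(-2 + \frac{1}{2} \cdot 9 - \frac{21}{2}\right) 10 + \sqrt{1 - 4} = \left(-2 + \frac{9}{2} - \frac{21}{2}\right) 10 + \sqrt{-3} = \left(-8\right) 10 + i \sqrt{3} = -80 + i \sqrt{3}$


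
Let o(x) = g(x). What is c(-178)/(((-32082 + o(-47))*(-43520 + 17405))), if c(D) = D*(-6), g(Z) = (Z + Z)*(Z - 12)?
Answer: 89/57748970 ≈ 1.5412e-6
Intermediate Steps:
g(Z) = 2*Z*(-12 + Z) (g(Z) = (2*Z)*(-12 + Z) = 2*Z*(-12 + Z))
o(x) = 2*x*(-12 + x)
c(D) = -6*D
c(-178)/(((-32082 + o(-47))*(-43520 + 17405))) = (-6*(-178))/(((-32082 + 2*(-47)*(-12 - 47))*(-43520 + 17405))) = 1068/(((-32082 + 2*(-47)*(-59))*(-26115))) = 1068/(((-32082 + 5546)*(-26115))) = 1068/((-26536*(-26115))) = 1068/692987640 = 1068*(1/692987640) = 89/57748970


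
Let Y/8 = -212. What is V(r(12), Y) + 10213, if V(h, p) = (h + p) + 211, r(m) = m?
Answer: 8740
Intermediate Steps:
Y = -1696 (Y = 8*(-212) = -1696)
V(h, p) = 211 + h + p
V(r(12), Y) + 10213 = (211 + 12 - 1696) + 10213 = -1473 + 10213 = 8740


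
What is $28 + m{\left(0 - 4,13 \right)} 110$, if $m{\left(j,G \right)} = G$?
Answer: $1458$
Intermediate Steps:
$28 + m{\left(0 - 4,13 \right)} 110 = 28 + 13 \cdot 110 = 28 + 1430 = 1458$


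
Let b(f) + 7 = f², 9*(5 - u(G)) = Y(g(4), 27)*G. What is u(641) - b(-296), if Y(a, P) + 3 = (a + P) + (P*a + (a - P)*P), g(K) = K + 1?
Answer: -512806/9 ≈ -56978.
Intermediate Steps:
g(K) = 1 + K
Y(a, P) = -3 + P + a + P*a + P*(a - P) (Y(a, P) = -3 + ((a + P) + (P*a + (a - P)*P)) = -3 + ((P + a) + (P*a + P*(a - P))) = -3 + (P + a + P*a + P*(a - P)) = -3 + P + a + P*a + P*(a - P))
u(G) = 5 + 430*G/9 (u(G) = 5 - (-3 + 27 + (1 + 4) - 1*27² + 2*27*(1 + 4))*G/9 = 5 - (-3 + 27 + 5 - 1*729 + 2*27*5)*G/9 = 5 - (-3 + 27 + 5 - 729 + 270)*G/9 = 5 - (-430)*G/9 = 5 + 430*G/9)
b(f) = -7 + f²
u(641) - b(-296) = (5 + (430/9)*641) - (-7 + (-296)²) = (5 + 275630/9) - (-7 + 87616) = 275675/9 - 1*87609 = 275675/9 - 87609 = -512806/9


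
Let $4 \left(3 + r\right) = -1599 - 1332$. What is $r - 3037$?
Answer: $- \frac{15091}{4} \approx -3772.8$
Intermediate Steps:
$r = - \frac{2943}{4}$ ($r = -3 + \frac{-1599 - 1332}{4} = -3 + \frac{1}{4} \left(-2931\right) = -3 - \frac{2931}{4} = - \frac{2943}{4} \approx -735.75$)
$r - 3037 = - \frac{2943}{4} - 3037 = - \frac{15091}{4}$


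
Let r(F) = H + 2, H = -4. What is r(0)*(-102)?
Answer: 204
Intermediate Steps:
r(F) = -2 (r(F) = -4 + 2 = -2)
r(0)*(-102) = -2*(-102) = 204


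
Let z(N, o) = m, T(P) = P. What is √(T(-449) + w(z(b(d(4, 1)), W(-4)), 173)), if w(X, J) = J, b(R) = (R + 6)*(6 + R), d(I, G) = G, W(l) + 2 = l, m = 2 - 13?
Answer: 2*I*√69 ≈ 16.613*I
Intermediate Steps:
m = -11
W(l) = -2 + l
b(R) = (6 + R)² (b(R) = (6 + R)*(6 + R) = (6 + R)²)
z(N, o) = -11
√(T(-449) + w(z(b(d(4, 1)), W(-4)), 173)) = √(-449 + 173) = √(-276) = 2*I*√69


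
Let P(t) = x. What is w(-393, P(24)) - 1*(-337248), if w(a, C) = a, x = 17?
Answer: 336855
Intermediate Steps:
P(t) = 17
w(-393, P(24)) - 1*(-337248) = -393 - 1*(-337248) = -393 + 337248 = 336855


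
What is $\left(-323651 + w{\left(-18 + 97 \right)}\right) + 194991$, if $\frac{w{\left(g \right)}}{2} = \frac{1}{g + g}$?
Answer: $- \frac{10164139}{79} \approx -1.2866 \cdot 10^{5}$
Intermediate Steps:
$w{\left(g \right)} = \frac{1}{g}$ ($w{\left(g \right)} = \frac{2}{g + g} = \frac{2}{2 g} = 2 \frac{1}{2 g} = \frac{1}{g}$)
$\left(-323651 + w{\left(-18 + 97 \right)}\right) + 194991 = \left(-323651 + \frac{1}{-18 + 97}\right) + 194991 = \left(-323651 + \frac{1}{79}\right) + 194991 = - \frac{25568428}{79} + 194991 = - \frac{10164139}{79}$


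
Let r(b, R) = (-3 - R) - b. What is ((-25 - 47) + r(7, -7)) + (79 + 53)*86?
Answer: 11277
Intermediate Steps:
r(b, R) = -3 - R - b
((-25 - 47) + r(7, -7)) + (79 + 53)*86 = ((-25 - 47) + (-3 - 1*(-7) - 1*7)) + (79 + 53)*86 = (-72 + (-3 + 7 - 7)) + 132*86 = (-72 - 3) + 11352 = -75 + 11352 = 11277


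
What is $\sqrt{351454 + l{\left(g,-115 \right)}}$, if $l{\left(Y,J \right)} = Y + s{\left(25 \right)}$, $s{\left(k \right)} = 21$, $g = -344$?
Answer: $\sqrt{351131} \approx 592.56$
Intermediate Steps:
$l{\left(Y,J \right)} = 21 + Y$ ($l{\left(Y,J \right)} = Y + 21 = 21 + Y$)
$\sqrt{351454 + l{\left(g,-115 \right)}} = \sqrt{351454 + \left(21 - 344\right)} = \sqrt{351454 - 323} = \sqrt{351131}$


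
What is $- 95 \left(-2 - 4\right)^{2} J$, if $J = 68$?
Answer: $-232560$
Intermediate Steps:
$- 95 \left(-2 - 4\right)^{2} J = - 95 \left(-2 - 4\right)^{2} \cdot 68 = - 95 \left(-6\right)^{2} \cdot 68 = \left(-95\right) 36 \cdot 68 = \left(-3420\right) 68 = -232560$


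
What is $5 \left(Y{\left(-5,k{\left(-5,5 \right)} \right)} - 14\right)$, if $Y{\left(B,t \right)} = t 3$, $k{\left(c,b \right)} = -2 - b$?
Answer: $-175$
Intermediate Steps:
$Y{\left(B,t \right)} = 3 t$
$5 \left(Y{\left(-5,k{\left(-5,5 \right)} \right)} - 14\right) = 5 \left(3 \left(-2 - 5\right) - 14\right) = 5 \left(3 \left(-7\right) - 14\right) = 5 \left(-21 - 14\right) = 5 \left(-35\right) = -175$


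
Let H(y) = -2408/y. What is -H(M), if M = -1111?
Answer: -2408/1111 ≈ -2.1674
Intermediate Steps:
-H(M) = -(-2408)/(-1111) = -(-2408)*(-1)/1111 = -1*2408/1111 = -2408/1111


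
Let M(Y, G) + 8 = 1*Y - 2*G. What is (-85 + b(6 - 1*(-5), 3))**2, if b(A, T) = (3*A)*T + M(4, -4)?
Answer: 324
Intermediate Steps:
M(Y, G) = -8 + Y - 2*G (M(Y, G) = -8 + (1*Y - 2*G) = -8 + (Y - 2*G) = -8 + Y - 2*G)
b(A, T) = 4 + 3*A*T (b(A, T) = (3*A)*T + (-8 + 4 - 2*(-4)) = 3*A*T + (-8 + 4 + 8) = 3*A*T + 4 = 4 + 3*A*T)
(-85 + b(6 - 1*(-5), 3))**2 = (-85 + (4 + 3*(6 - 1*(-5))*3))**2 = (-85 + (4 + 3*(6 + 5)*3))**2 = (-85 + (4 + 3*11*3))**2 = (-85 + (4 + 99))**2 = (-85 + 103)**2 = 18**2 = 324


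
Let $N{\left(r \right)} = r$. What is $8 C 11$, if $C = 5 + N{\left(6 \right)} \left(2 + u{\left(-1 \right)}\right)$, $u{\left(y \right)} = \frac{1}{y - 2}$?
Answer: $1320$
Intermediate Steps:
$u{\left(y \right)} = \frac{1}{-2 + y}$
$C = 15$ ($C = 5 + 6 \left(2 + \frac{1}{-2 - 1}\right) = 5 + 6 \left(2 + \frac{1}{-3}\right) = 5 + 6 \left(2 - \frac{1}{3}\right) = 5 + 6 \cdot \frac{5}{3} = 5 + 10 = 15$)
$8 C 11 = 8 \cdot 15 \cdot 11 = 120 \cdot 11 = 1320$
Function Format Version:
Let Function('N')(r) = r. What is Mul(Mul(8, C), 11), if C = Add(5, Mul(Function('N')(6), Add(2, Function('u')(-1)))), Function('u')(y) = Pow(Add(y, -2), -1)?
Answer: 1320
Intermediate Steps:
Function('u')(y) = Pow(Add(-2, y), -1)
C = 15 (C = Add(5, Mul(6, Add(2, Pow(Add(-2, -1), -1)))) = Add(5, Mul(6, Add(2, Pow(-3, -1)))) = Add(5, Mul(6, Add(2, Rational(-1, 3)))) = Add(5, Mul(6, Rational(5, 3))) = Add(5, 10) = 15)
Mul(Mul(8, C), 11) = Mul(Mul(8, 15), 11) = Mul(120, 11) = 1320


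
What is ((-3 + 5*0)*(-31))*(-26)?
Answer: -2418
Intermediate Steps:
((-3 + 5*0)*(-31))*(-26) = ((-3 + 0)*(-31))*(-26) = -3*(-31)*(-26) = 93*(-26) = -2418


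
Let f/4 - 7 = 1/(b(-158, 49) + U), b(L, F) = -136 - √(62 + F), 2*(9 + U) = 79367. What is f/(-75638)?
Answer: -29181572366/78829564130405 - 8*√111/236488692391215 ≈ -0.00037019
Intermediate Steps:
U = 79349/2 (U = -9 + (½)*79367 = -9 + 79367/2 = 79349/2 ≈ 39675.)
f = 28 + 4/(79077/2 - √111) (f = 28 + 4/((-136 - √(62 + 49)) + 79349/2) = 28 + 4/((-136 - √111) + 79349/2) = 28 + 4/(79077/2 - √111) ≈ 28.000)
f/(-75638) = (58363144732/2084390495 + 16*√111/6253171485)/(-75638) = (58363144732/2084390495 + 16*√111/6253171485)*(-1/75638) = -29181572366/78829564130405 - 8*√111/236488692391215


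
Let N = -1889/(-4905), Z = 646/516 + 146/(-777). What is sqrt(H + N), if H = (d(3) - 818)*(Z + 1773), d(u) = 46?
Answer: I*sqrt(454107237204737072705)/18208995 ≈ 1170.3*I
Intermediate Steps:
Z = 71101/66822 (Z = 646*(1/516) + 146*(-1/777) = 323/258 - 146/777 = 71101/66822 ≈ 1.0640)
H = -45758951702/33411 (H = (46 - 818)*(71101/66822 + 1773) = -772*118546507/66822 = -45758951702/33411 ≈ -1.3696e+6)
N = 1889/4905 (N = -1889*(-1/4905) = 1889/4905 ≈ 0.38512)
sqrt(H + N) = sqrt(-45758951702/33411 + 1889/4905) = sqrt(-74815864994977/54626985) = I*sqrt(454107237204737072705)/18208995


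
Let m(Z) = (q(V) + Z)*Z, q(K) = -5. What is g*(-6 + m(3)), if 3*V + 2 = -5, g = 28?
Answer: -336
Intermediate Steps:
V = -7/3 (V = -⅔ + (⅓)*(-5) = -⅔ - 5/3 = -7/3 ≈ -2.3333)
m(Z) = Z*(-5 + Z) (m(Z) = (-5 + Z)*Z = Z*(-5 + Z))
g*(-6 + m(3)) = 28*(-6 + 3*(-5 + 3)) = 28*(-6 + 3*(-2)) = 28*(-6 - 6) = 28*(-12) = -336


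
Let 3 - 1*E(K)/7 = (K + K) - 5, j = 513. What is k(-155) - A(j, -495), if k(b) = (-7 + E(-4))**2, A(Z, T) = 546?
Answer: 10479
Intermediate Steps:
E(K) = 56 - 14*K (E(K) = 21 - 7*((K + K) - 5) = 21 - 7*(2*K - 5) = 21 - 7*(-5 + 2*K) = 21 + (35 - 14*K) = 56 - 14*K)
k(b) = 11025 (k(b) = (-7 + (56 - 14*(-4)))**2 = (-7 + (56 + 56))**2 = (-7 + 112)**2 = 105**2 = 11025)
k(-155) - A(j, -495) = 11025 - 1*546 = 11025 - 546 = 10479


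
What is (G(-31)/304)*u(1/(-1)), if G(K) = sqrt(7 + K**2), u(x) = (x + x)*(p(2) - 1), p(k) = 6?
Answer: -55*sqrt(2)/76 ≈ -1.0234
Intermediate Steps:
u(x) = 10*x (u(x) = (x + x)*(6 - 1) = (2*x)*5 = 10*x)
(G(-31)/304)*u(1/(-1)) = (sqrt(7 + (-31)**2)/304)*(10/(-1)) = (sqrt(7 + 961)*(1/304))*(10*(-1)) = (sqrt(968)*(1/304))*(-10) = ((22*sqrt(2))*(1/304))*(-10) = (11*sqrt(2)/152)*(-10) = -55*sqrt(2)/76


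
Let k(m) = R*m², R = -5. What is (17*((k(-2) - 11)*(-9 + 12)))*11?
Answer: -17391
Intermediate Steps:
k(m) = -5*m²
(17*((k(-2) - 11)*(-9 + 12)))*11 = (17*((-5*(-2)² - 11)*(-9 + 12)))*11 = (17*((-5*4 - 11)*3))*11 = (17*((-20 - 11)*3))*11 = (17*(-31*3))*11 = (17*(-93))*11 = -1581*11 = -17391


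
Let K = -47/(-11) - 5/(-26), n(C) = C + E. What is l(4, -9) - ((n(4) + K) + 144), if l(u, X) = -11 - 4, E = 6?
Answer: -49611/286 ≈ -173.47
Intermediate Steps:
n(C) = 6 + C (n(C) = C + 6 = 6 + C)
l(u, X) = -15
K = 1277/286 (K = -47*(-1/11) - 5*(-1/26) = 47/11 + 5/26 = 1277/286 ≈ 4.4650)
l(4, -9) - ((n(4) + K) + 144) = -15 - (((6 + 4) + 1277/286) + 144) = -15 - ((10 + 1277/286) + 144) = -15 - (4137/286 + 144) = -15 - 1*45321/286 = -15 - 45321/286 = -49611/286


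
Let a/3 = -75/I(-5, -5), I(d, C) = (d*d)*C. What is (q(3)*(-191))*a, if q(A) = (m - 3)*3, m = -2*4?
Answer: 56727/5 ≈ 11345.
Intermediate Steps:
m = -8
I(d, C) = C*d² (I(d, C) = d²*C = C*d²)
a = 9/5 (a = 3*(-75/((-5*(-5)²))) = 3*(-75/((-5*25))) = 3*(-75/(-125)) = 3*(-75*(-1/125)) = 3*(⅗) = 9/5 ≈ 1.8000)
q(A) = -33 (q(A) = (-8 - 3)*3 = -11*3 = -33)
(q(3)*(-191))*a = -33*(-191)*(9/5) = 6303*(9/5) = 56727/5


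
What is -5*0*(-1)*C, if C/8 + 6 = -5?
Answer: 0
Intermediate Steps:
C = -88 (C = -48 + 8*(-5) = -48 - 40 = -88)
-5*0*(-1)*C = -5*0*(-1)*(-88) = -0*(-88) = -5*0 = 0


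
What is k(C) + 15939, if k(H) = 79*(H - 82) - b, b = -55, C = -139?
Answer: -1465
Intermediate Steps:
k(H) = -6423 + 79*H (k(H) = 79*(H - 82) - 1*(-55) = 79*(-82 + H) + 55 = (-6478 + 79*H) + 55 = -6423 + 79*H)
k(C) + 15939 = (-6423 + 79*(-139)) + 15939 = (-6423 - 10981) + 15939 = -17404 + 15939 = -1465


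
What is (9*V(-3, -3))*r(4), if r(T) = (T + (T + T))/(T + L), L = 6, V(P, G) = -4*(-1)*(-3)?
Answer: -648/5 ≈ -129.60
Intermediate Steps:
V(P, G) = -12 (V(P, G) = 4*(-3) = -12)
r(T) = 3*T/(6 + T) (r(T) = (T + (T + T))/(T + 6) = (T + 2*T)/(6 + T) = (3*T)/(6 + T) = 3*T/(6 + T))
(9*V(-3, -3))*r(4) = (9*(-12))*(3*4/(6 + 4)) = -324*4/10 = -108*6/5 = -648/5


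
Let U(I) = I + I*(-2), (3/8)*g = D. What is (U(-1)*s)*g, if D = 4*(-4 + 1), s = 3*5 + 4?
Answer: -608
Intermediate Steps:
s = 19 (s = 15 + 4 = 19)
D = -12 (D = 4*(-3) = -12)
g = -32 (g = (8/3)*(-12) = -32)
U(I) = -I (U(I) = I - 2*I = -I)
(U(-1)*s)*g = (-1*(-1)*19)*(-32) = (1*19)*(-32) = 19*(-32) = -608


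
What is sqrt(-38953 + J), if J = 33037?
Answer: 2*I*sqrt(1479) ≈ 76.916*I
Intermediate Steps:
sqrt(-38953 + J) = sqrt(-38953 + 33037) = sqrt(-5916) = 2*I*sqrt(1479)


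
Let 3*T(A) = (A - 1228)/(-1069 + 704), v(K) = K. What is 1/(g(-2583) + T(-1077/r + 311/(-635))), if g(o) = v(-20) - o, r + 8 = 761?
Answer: 58175525/149169214177 ≈ 0.00039000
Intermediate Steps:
r = 753 (r = -8 + 761 = 753)
T(A) = 1228/1095 - A/1095 (T(A) = ((A - 1228)/(-1069 + 704))/3 = ((-1228 + A)/(-365))/3 = ((-1228 + A)*(-1/365))/3 = (1228/365 - A/365)/3 = 1228/1095 - A/1095)
g(o) = -20 - o
1/(g(-2583) + T(-1077/r + 311/(-635))) = 1/((-20 - 1*(-2583)) + (1228/1095 - (-1077/753 + 311/(-635))/1095)) = 1/((-20 + 2583) + (1228/1095 - (-1077*1/753 + 311*(-1/635))/1095)) = 1/(2563 + (1228/1095 - (-359/251 - 311/635)/1095)) = 1/(2563 + (1228/1095 - 1/1095*(-306026/159385))) = 1/(2563 + (1228/1095 + 306026/174526575)) = 1/(2563 + 65343602/58175525) = 1/(149169214177/58175525) = 58175525/149169214177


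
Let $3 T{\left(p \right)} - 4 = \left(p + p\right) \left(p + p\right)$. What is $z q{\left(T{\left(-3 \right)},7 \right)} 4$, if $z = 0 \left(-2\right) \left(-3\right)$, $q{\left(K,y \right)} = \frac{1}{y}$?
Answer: $0$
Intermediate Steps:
$T{\left(p \right)} = \frac{4}{3} + \frac{4 p^{2}}{3}$ ($T{\left(p \right)} = \frac{4}{3} + \frac{\left(p + p\right) \left(p + p\right)}{3} = \frac{4}{3} + \frac{2 p 2 p}{3} = \frac{4}{3} + \frac{4 p^{2}}{3}$)
$z = 0$ ($z = 0 \left(-3\right) = 0$)
$z q{\left(T{\left(-3 \right)},7 \right)} 4 = \frac{0}{7} \cdot 4 = 0 \cdot \frac{1}{7} \cdot 4 = 0 \cdot 4 = 0$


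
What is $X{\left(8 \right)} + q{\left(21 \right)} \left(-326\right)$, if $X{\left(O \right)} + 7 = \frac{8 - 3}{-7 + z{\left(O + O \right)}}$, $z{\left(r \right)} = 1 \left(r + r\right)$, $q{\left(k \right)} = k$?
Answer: $- \frac{34264}{5} \approx -6852.8$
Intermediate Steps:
$z{\left(r \right)} = 2 r$ ($z{\left(r \right)} = 1 \cdot 2 r = 2 r$)
$X{\left(O \right)} = -7 + \frac{5}{-7 + 4 O}$ ($X{\left(O \right)} = -7 + \frac{8 - 3}{-7 + 2 \left(O + O\right)} = -7 + \frac{5}{-7 + 2 \cdot 2 O} = -7 + \frac{5}{-7 + 4 O}$)
$X{\left(8 \right)} + q{\left(21 \right)} \left(-326\right) = \frac{2 \left(27 - 112\right)}{-7 + 4 \cdot 8} + 21 \left(-326\right) = \frac{2 \left(27 - 112\right)}{-7 + 32} - 6846 = 2 \cdot \frac{1}{25} \left(-85\right) - 6846 = - \frac{34}{5} - 6846 = - \frac{34264}{5}$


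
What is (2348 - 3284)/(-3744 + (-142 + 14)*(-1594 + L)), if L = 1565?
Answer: 117/4 ≈ 29.250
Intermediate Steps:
(2348 - 3284)/(-3744 + (-142 + 14)*(-1594 + L)) = (2348 - 3284)/(-3744 + (-142 + 14)*(-1594 + 1565)) = -936/(-3744 - 128*(-29)) = -936/(-3744 + 3712) = -936/(-32) = -936*(-1/32) = 117/4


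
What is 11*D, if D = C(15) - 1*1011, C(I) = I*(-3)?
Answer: -11616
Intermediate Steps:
C(I) = -3*I
D = -1056 (D = -3*15 - 1*1011 = -45 - 1011 = -1056)
11*D = 11*(-1056) = -11616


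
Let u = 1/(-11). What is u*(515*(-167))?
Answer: 86005/11 ≈ 7818.6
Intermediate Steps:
u = -1/11 ≈ -0.090909
u*(515*(-167)) = -515*(-167)/11 = -1/11*(-86005) = 86005/11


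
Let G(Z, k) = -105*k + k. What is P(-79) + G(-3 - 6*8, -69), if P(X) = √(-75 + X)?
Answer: 7176 + I*√154 ≈ 7176.0 + 12.41*I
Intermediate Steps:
G(Z, k) = -104*k
P(-79) + G(-3 - 6*8, -69) = √(-75 - 79) - 104*(-69) = √(-154) + 7176 = I*√154 + 7176 = 7176 + I*√154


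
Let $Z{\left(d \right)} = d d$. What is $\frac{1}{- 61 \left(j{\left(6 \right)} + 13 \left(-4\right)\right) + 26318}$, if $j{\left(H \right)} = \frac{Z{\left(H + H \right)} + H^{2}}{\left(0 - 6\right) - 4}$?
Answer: $\frac{1}{30588} \approx 3.2693 \cdot 10^{-5}$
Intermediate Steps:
$Z{\left(d \right)} = d^{2}$
$j{\left(H \right)} = - \frac{H^{2}}{2}$ ($j{\left(H \right)} = \frac{\left(H + H\right)^{2} + H^{2}}{\left(0 - 6\right) - 4} = \frac{\left(2 H\right)^{2} + H^{2}}{\left(0 - 6\right) - 4} = \frac{4 H^{2} + H^{2}}{-6 - 4} = \frac{5 H^{2}}{-10} = 5 H^{2} \left(- \frac{1}{10}\right) = - \frac{H^{2}}{2}$)
$\frac{1}{- 61 \left(j{\left(6 \right)} + 13 \left(-4\right)\right) + 26318} = \frac{1}{- 61 \left(- \frac{6^{2}}{2} + 13 \left(-4\right)\right) + 26318} = \frac{1}{- 61 \left(\left(- \frac{1}{2}\right) 36 - 52\right) + 26318} = \frac{1}{- 61 \left(-18 - 52\right) + 26318} = \frac{1}{\left(-61\right) \left(-70\right) + 26318} = \frac{1}{4270 + 26318} = \frac{1}{30588}$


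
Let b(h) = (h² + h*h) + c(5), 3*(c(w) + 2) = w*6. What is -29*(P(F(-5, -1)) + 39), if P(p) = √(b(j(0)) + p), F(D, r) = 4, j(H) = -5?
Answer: -1131 - 29*√62 ≈ -1359.3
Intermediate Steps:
c(w) = -2 + 2*w (c(w) = -2 + (w*6)/3 = -2 + (6*w)/3 = -2 + 2*w)
b(h) = 8 + 2*h² (b(h) = (h² + h*h) + (-2 + 2*5) = (h² + h²) + (-2 + 10) = 2*h² + 8 = 8 + 2*h²)
P(p) = √(58 + p) (P(p) = √((8 + 2*(-5)²) + p) = √((8 + 2*25) + p) = √((8 + 50) + p) = √(58 + p))
-29*(P(F(-5, -1)) + 39) = -29*(√(58 + 4) + 39) = -29*(√62 + 39) = -29*(39 + √62) = -1131 - 29*√62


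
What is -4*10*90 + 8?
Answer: -3592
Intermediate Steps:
-4*10*90 + 8 = -40*90 + 8 = -3600 + 8 = -3592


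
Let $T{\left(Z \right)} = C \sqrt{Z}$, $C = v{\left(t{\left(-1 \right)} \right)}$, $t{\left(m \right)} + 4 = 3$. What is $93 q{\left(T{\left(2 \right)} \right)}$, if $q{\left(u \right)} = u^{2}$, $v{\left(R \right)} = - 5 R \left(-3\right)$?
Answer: $41850$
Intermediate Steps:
$t{\left(m \right)} = -1$ ($t{\left(m \right)} = -4 + 3 = -1$)
$v{\left(R \right)} = 15 R$
$C = -15$ ($C = 15 \left(-1\right) = -15$)
$T{\left(Z \right)} = - 15 \sqrt{Z}$
$93 q{\left(T{\left(2 \right)} \right)} = 93 \left(- 15 \sqrt{2}\right)^{2} = 93 \cdot 450 = 41850$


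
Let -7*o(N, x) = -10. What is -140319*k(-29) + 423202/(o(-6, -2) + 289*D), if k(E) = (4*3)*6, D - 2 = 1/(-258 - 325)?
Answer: -582141406918/57625 ≈ -1.0102e+7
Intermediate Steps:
o(N, x) = 10/7 (o(N, x) = -⅐*(-10) = 10/7)
D = 1165/583 (D = 2 + 1/(-258 - 325) = 2 + 1/(-583) = 2 - 1/583 = 1165/583 ≈ 1.9983)
k(E) = 72 (k(E) = 12*6 = 72)
-140319*k(-29) + 423202/(o(-6, -2) + 289*D) = -140319/(1/72) + 423202/(10/7 + 289*(1165/583)) = -140319/1/72 + 423202/(10/7 + 336685/583) = -140319*72 + 423202/(2362625/4081) = -10102968 + 423202*(4081/2362625) = -10102968 + 42124082/57625 = -582141406918/57625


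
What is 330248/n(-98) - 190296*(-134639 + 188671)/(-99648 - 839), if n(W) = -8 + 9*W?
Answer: 4558929879652/44716715 ≈ 1.0195e+5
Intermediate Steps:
330248/n(-98) - 190296*(-134639 + 188671)/(-99648 - 839) = 330248/(-8 + 9*(-98)) - 190296*(-134639 + 188671)/(-99648 - 839) = 330248/(-8 - 882) - 190296/((-100487/54032)) = 330248/(-890) - 190296/((-100487*1/54032)) = 330248*(-1/890) - 190296/(-100487/54032) = -165124/445 - 190296*(-54032/100487) = -165124/445 + 10282073472/100487 = 4558929879652/44716715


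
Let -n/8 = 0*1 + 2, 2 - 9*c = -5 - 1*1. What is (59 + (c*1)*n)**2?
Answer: 162409/81 ≈ 2005.0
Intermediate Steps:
c = 8/9 (c = 2/9 - (-5 - 1*1)/9 = 2/9 - (-5 - 1)/9 = 2/9 - 1/9*(-6) = 2/9 + 2/3 = 8/9 ≈ 0.88889)
n = -16 (n = -8*(0*1 + 2) = -8*(0 + 2) = -8*2 = -16)
(59 + (c*1)*n)**2 = (59 + ((8/9)*1)*(-16))**2 = (59 + (8/9)*(-16))**2 = (59 - 128/9)**2 = (403/9)**2 = 162409/81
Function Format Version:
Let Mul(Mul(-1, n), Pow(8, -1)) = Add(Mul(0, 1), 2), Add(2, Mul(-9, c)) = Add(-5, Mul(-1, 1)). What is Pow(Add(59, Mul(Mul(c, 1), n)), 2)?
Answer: Rational(162409, 81) ≈ 2005.0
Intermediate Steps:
c = Rational(8, 9) (c = Add(Rational(2, 9), Mul(Rational(-1, 9), Add(-5, Mul(-1, 1)))) = Add(Rational(2, 9), Mul(Rational(-1, 9), Add(-5, -1))) = Add(Rational(2, 9), Mul(Rational(-1, 9), -6)) = Add(Rational(2, 9), Rational(2, 3)) = Rational(8, 9) ≈ 0.88889)
n = -16 (n = Mul(-8, Add(Mul(0, 1), 2)) = Mul(-8, Add(0, 2)) = Mul(-8, 2) = -16)
Pow(Add(59, Mul(Mul(c, 1), n)), 2) = Pow(Add(59, Mul(Mul(Rational(8, 9), 1), -16)), 2) = Pow(Add(59, Mul(Rational(8, 9), -16)), 2) = Pow(Add(59, Rational(-128, 9)), 2) = Pow(Rational(403, 9), 2) = Rational(162409, 81)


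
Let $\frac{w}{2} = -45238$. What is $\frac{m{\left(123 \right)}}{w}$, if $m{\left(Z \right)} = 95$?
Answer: $- \frac{95}{90476} \approx -0.00105$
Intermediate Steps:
$w = -90476$ ($w = 2 \left(-45238\right) = -90476$)
$\frac{m{\left(123 \right)}}{w} = \frac{95}{-90476} = 95 \left(- \frac{1}{90476}\right) = - \frac{95}{90476}$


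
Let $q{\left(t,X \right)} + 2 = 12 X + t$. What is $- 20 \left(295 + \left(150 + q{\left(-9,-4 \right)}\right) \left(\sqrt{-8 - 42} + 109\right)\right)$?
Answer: $-204280 - 9100 i \sqrt{2} \approx -2.0428 \cdot 10^{5} - 12869.0 i$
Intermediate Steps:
$q{\left(t,X \right)} = -2 + t + 12 X$ ($q{\left(t,X \right)} = -2 + \left(12 X + t\right) = -2 + \left(t + 12 X\right) = -2 + t + 12 X$)
$- 20 \left(295 + \left(150 + q{\left(-9,-4 \right)}\right) \left(\sqrt{-8 - 42} + 109\right)\right) = - 20 \left(295 + \left(150 - 59\right) \left(\sqrt{-8 - 42} + 109\right)\right) = - 20 \left(295 + \left(150 - 59\right) \left(\sqrt{-50} + 109\right)\right) = - 20 \left(295 + \left(150 - 59\right) \left(5 i \sqrt{2} + 109\right)\right) = - 20 \left(295 + 91 \left(109 + 5 i \sqrt{2}\right)\right) = - 20 \left(295 + \left(9919 + 455 i \sqrt{2}\right)\right) = - 20 \left(10214 + 455 i \sqrt{2}\right) = -204280 - 9100 i \sqrt{2}$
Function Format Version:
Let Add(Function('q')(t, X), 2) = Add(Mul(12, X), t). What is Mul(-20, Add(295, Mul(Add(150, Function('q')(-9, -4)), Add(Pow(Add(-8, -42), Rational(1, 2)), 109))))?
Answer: Add(-204280, Mul(-9100, I, Pow(2, Rational(1, 2)))) ≈ Add(-2.0428e+5, Mul(-12869., I))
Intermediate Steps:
Function('q')(t, X) = Add(-2, t, Mul(12, X)) (Function('q')(t, X) = Add(-2, Add(Mul(12, X), t)) = Add(-2, Add(t, Mul(12, X))) = Add(-2, t, Mul(12, X)))
Mul(-20, Add(295, Mul(Add(150, Function('q')(-9, -4)), Add(Pow(Add(-8, -42), Rational(1, 2)), 109)))) = Mul(-20, Add(295, Mul(Add(150, Add(-2, -9, Mul(12, -4))), Add(Pow(Add(-8, -42), Rational(1, 2)), 109)))) = Mul(-20, Add(295, Mul(Add(150, Add(-2, -9, -48)), Add(Pow(-50, Rational(1, 2)), 109)))) = Mul(-20, Add(295, Mul(Add(150, -59), Add(Mul(5, I, Pow(2, Rational(1, 2))), 109)))) = Mul(-20, Add(295, Mul(91, Add(109, Mul(5, I, Pow(2, Rational(1, 2))))))) = Mul(-20, Add(295, Add(9919, Mul(455, I, Pow(2, Rational(1, 2)))))) = Mul(-20, Add(10214, Mul(455, I, Pow(2, Rational(1, 2))))) = Add(-204280, Mul(-9100, I, Pow(2, Rational(1, 2))))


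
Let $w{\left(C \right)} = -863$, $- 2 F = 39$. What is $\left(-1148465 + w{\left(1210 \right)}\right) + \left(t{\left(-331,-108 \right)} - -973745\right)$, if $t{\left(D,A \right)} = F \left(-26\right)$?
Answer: $-175076$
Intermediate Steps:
$F = - \frac{39}{2}$ ($F = \left(- \frac{1}{2}\right) 39 = - \frac{39}{2} \approx -19.5$)
$t{\left(D,A \right)} = 507$ ($t{\left(D,A \right)} = \left(- \frac{39}{2}\right) \left(-26\right) = 507$)
$\left(-1148465 + w{\left(1210 \right)}\right) + \left(t{\left(-331,-108 \right)} - -973745\right) = \left(-1148465 - 863\right) + \left(507 - -973745\right) = -1149328 + \left(507 + 973745\right) = -1149328 + 974252 = -175076$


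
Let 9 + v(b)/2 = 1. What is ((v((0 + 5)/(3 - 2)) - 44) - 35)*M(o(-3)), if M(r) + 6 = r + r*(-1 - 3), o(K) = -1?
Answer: 285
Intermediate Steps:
v(b) = -16 (v(b) = -18 + 2*1 = -18 + 2 = -16)
M(r) = -6 - 3*r (M(r) = -6 + (r + r*(-1 - 3)) = -6 + (r + r*(-4)) = -6 + (r - 4*r) = -6 - 3*r)
((v((0 + 5)/(3 - 2)) - 44) - 35)*M(o(-3)) = ((-16 - 44) - 35)*(-6 - 3*(-1)) = (-60 - 35)*(-6 + 3) = -95*(-3) = 285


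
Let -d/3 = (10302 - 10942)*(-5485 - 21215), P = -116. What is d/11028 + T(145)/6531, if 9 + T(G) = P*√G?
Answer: -9300146757/2000663 - 116*√145/6531 ≈ -4648.8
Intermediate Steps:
d = -51264000 (d = -3*(10302 - 10942)*(-5485 - 21215) = -(-1920)*(-26700) = -3*17088000 = -51264000)
T(G) = -9 - 116*√G
d/11028 + T(145)/6531 = -51264000/11028 + (-9 - 116*√145)/6531 = -51264000*1/11028 + (-9 - 116*√145)*(1/6531) = -4272000/919 + (-3/2177 - 116*√145/6531) = -9300146757/2000663 - 116*√145/6531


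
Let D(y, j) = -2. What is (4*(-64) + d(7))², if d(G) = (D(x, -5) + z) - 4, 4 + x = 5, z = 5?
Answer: 66049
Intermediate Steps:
x = 1 (x = -4 + 5 = 1)
d(G) = -1 (d(G) = (-2 + 5) - 4 = 3 - 4 = -1)
(4*(-64) + d(7))² = (4*(-64) - 1)² = (-256 - 1)² = (-257)² = 66049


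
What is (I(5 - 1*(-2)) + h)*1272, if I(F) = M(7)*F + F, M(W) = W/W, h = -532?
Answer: -658896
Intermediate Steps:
M(W) = 1
I(F) = 2*F (I(F) = 1*F + F = F + F = 2*F)
(I(5 - 1*(-2)) + h)*1272 = (2*(5 - 1*(-2)) - 532)*1272 = (2*(5 + 2) - 532)*1272 = (2*7 - 532)*1272 = (14 - 532)*1272 = -518*1272 = -658896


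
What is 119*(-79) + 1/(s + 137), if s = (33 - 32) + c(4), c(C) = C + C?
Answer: -1372545/146 ≈ -9401.0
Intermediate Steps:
c(C) = 2*C
s = 9 (s = (33 - 32) + 2*4 = 1 + 8 = 9)
119*(-79) + 1/(s + 137) = 119*(-79) + 1/(9 + 137) = -9401 + 1/146 = -1372545/146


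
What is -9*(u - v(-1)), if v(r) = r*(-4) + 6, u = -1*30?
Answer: 360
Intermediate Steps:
u = -30
v(r) = 6 - 4*r (v(r) = -4*r + 6 = 6 - 4*r)
-9*(u - v(-1)) = -9*(-30 - (6 - 4*(-1))) = -9*(-30 - (6 + 4)) = -9*(-30 - 1*10) = -9*(-30 - 10) = -9*(-40) = 360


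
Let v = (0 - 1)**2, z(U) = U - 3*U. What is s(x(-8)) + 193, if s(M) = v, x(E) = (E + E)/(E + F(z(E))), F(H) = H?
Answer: 194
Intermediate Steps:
z(U) = -2*U
v = 1 (v = (-1)**2 = 1)
x(E) = -2 (x(E) = (E + E)/(E - 2*E) = (2*E)/((-E)) = (2*E)*(-1/E) = -2)
s(M) = 1
s(x(-8)) + 193 = 1 + 193 = 194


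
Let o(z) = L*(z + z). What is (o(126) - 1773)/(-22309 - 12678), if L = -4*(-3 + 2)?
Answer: 765/34987 ≈ 0.021865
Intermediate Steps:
L = 4 (L = -4*(-1) = 4)
o(z) = 8*z (o(z) = 4*(z + z) = 4*(2*z) = 8*z)
(o(126) - 1773)/(-22309 - 12678) = (8*126 - 1773)/(-22309 - 12678) = (1008 - 1773)/(-34987) = -765*(-1/34987) = 765/34987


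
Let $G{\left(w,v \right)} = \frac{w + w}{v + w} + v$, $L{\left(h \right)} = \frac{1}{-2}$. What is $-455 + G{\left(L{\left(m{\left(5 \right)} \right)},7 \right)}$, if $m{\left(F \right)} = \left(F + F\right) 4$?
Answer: $- \frac{5826}{13} \approx -448.15$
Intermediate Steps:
$m{\left(F \right)} = 8 F$ ($m{\left(F \right)} = 2 F 4 = 8 F$)
$L{\left(h \right)} = - \frac{1}{2}$
$G{\left(w,v \right)} = v + \frac{2 w}{v + w}$ ($G{\left(w,v \right)} = \frac{2 w}{v + w} + v = v + \frac{2 w}{v + w}$)
$-455 + G{\left(L{\left(m{\left(5 \right)} \right)},7 \right)} = -455 + \frac{7^{2} + 2 \left(- \frac{1}{2}\right) + 7 \left(- \frac{1}{2}\right)}{7 - \frac{1}{2}} = -455 + \frac{49 - 1 - \frac{7}{2}}{\frac{13}{2}} = -455 + \frac{2}{13} \cdot \frac{89}{2} = -455 + \frac{89}{13} = - \frac{5826}{13}$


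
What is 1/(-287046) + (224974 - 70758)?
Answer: 44267085935/287046 ≈ 1.5422e+5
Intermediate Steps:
1/(-287046) + (224974 - 70758) = -1/287046 + 154216 = 44267085935/287046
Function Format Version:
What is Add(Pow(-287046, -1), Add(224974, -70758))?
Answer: Rational(44267085935, 287046) ≈ 1.5422e+5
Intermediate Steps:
Add(Pow(-287046, -1), Add(224974, -70758)) = Add(Rational(-1, 287046), 154216) = Rational(44267085935, 287046)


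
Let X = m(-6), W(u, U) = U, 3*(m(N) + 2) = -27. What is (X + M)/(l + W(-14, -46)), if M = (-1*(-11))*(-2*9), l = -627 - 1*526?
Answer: 19/109 ≈ 0.17431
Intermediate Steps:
m(N) = -11 (m(N) = -2 + (1/3)*(-27) = -2 - 9 = -11)
l = -1153 (l = -627 - 526 = -1153)
X = -11
M = -198 (M = 11*(-18) = -198)
(X + M)/(l + W(-14, -46)) = (-11 - 198)/(-1153 - 46) = -209/(-1199) = -209*(-1/1199) = 19/109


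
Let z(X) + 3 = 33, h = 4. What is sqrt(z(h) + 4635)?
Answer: sqrt(4665) ≈ 68.301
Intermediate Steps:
z(X) = 30 (z(X) = -3 + 33 = 30)
sqrt(z(h) + 4635) = sqrt(30 + 4635) = sqrt(4665)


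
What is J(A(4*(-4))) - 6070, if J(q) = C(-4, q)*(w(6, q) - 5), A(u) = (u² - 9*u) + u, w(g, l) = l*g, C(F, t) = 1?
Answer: -3771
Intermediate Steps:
w(g, l) = g*l
A(u) = u² - 8*u
J(q) = -5 + 6*q (J(q) = 1*(6*q - 5) = 1*(-5 + 6*q) = -5 + 6*q)
J(A(4*(-4))) - 6070 = (-5 + 6*((4*(-4))*(-8 + 4*(-4)))) - 6070 = (-5 + 6*(-16*(-8 - 16))) - 6070 = (-5 + 6*(-16*(-24))) - 6070 = (-5 + 6*384) - 6070 = (-5 + 2304) - 6070 = 2299 - 6070 = -3771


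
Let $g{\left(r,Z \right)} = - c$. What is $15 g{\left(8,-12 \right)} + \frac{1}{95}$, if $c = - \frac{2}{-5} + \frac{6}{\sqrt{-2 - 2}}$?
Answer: $- \frac{569}{95} + 45 i \approx -5.9895 + 45.0 i$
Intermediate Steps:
$c = \frac{2}{5} - 3 i$ ($c = \left(-2\right) \left(- \frac{1}{5}\right) + \frac{6}{\sqrt{-4}} = \frac{2}{5} + \frac{6}{2 i} = \frac{2}{5} + 6 \left(- \frac{i}{2}\right) = \frac{2}{5} - 3 i \approx 0.4 - 3.0 i$)
$g{\left(r,Z \right)} = - \frac{2}{5} + 3 i$ ($g{\left(r,Z \right)} = - (\frac{2}{5} - 3 i) = - \frac{2}{5} + 3 i$)
$15 g{\left(8,-12 \right)} + \frac{1}{95} = 15 \left(- \frac{2}{5} + 3 i\right) + \frac{1}{95} = \left(-6 + 45 i\right) + \frac{1}{95} = - \frac{569}{95} + 45 i$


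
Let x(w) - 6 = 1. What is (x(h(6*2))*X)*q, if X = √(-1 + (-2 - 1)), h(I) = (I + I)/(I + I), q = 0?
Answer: 0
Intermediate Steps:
h(I) = 1 (h(I) = (2*I)/((2*I)) = (2*I)*(1/(2*I)) = 1)
X = 2*I (X = √(-1 - 3) = √(-4) = 2*I ≈ 2.0*I)
x(w) = 7 (x(w) = 6 + 1 = 7)
(x(h(6*2))*X)*q = (7*(2*I))*0 = (14*I)*0 = 0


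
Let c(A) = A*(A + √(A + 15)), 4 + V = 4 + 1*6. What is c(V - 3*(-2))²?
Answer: 24624 + 10368*√3 ≈ 42582.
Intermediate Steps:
V = 6 (V = -4 + (4 + 1*6) = -4 + (4 + 6) = -4 + 10 = 6)
c(A) = A*(A + √(15 + A))
c(V - 3*(-2))² = ((6 - 3*(-2))*((6 - 3*(-2)) + √(15 + (6 - 3*(-2)))))² = ((6 + 6)*((6 + 6) + √(15 + (6 + 6))))² = (12*(12 + √(15 + 12)))² = (12*(12 + √27))² = (12*(12 + 3*√3))² = (144 + 36*√3)²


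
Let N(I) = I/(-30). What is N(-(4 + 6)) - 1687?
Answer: -5060/3 ≈ -1686.7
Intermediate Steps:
N(I) = -I/30 (N(I) = I*(-1/30) = -I/30)
N(-(4 + 6)) - 1687 = -(-1)*(4 + 6)/30 - 1687 = -(-1)*10/30 - 1687 = -1/30*(-10) - 1687 = ⅓ - 1687 = -5060/3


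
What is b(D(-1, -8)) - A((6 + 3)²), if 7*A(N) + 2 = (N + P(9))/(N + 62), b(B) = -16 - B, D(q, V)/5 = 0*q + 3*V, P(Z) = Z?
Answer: 14900/143 ≈ 104.20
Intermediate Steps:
D(q, V) = 15*V (D(q, V) = 5*(0*q + 3*V) = 5*(0 + 3*V) = 5*(3*V) = 15*V)
A(N) = -2/7 + (9 + N)/(7*(62 + N)) (A(N) = -2/7 + ((N + 9)/(N + 62))/7 = -2/7 + ((9 + N)/(62 + N))/7 = -2/7 + (9 + N)/(7*(62 + N)))
b(D(-1, -8)) - A((6 + 3)²) = (-16 - 15*(-8)) - (-115 - (6 + 3)²)/(7*(62 + (6 + 3)²)) = (-16 - 1*(-120)) - (-115 - 1*9²)/(7*(62 + 9²)) = (-16 + 120) - (-115 - 1*81)/(7*(62 + 81)) = 104 - (-115 - 81)/(7*143) = 104 - (-196)/(7*143) = 104 - 1*(-28/143) = 104 + 28/143 = 14900/143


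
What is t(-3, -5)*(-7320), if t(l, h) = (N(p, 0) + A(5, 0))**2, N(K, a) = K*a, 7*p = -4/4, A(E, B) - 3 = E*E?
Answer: -5738880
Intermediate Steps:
A(E, B) = 3 + E**2 (A(E, B) = 3 + E*E = 3 + E**2)
p = -1/7 (p = (-4/4)/7 = (-4*1/4)/7 = (1/7)*(-1) = -1/7 ≈ -0.14286)
t(l, h) = 784 (t(l, h) = (-1/7*0 + (3 + 5**2))**2 = (0 + (3 + 25))**2 = (0 + 28)**2 = 28**2 = 784)
t(-3, -5)*(-7320) = 784*(-7320) = -5738880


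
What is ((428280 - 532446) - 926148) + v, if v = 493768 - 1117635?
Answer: -1654181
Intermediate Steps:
v = -623867
((428280 - 532446) - 926148) + v = ((428280 - 532446) - 926148) - 623867 = (-104166 - 926148) - 623867 = -1030314 - 623867 = -1654181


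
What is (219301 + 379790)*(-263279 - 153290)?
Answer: -249562738779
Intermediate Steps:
(219301 + 379790)*(-263279 - 153290) = 599091*(-416569) = -249562738779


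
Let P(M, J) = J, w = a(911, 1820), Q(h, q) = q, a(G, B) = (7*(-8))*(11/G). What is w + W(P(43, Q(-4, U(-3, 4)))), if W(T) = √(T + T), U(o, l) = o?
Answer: -616/911 + I*√6 ≈ -0.67618 + 2.4495*I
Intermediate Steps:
a(G, B) = -616/G
w = -616/911 ≈ -0.67618
W(T) = √2*√T (W(T) = √(2*T) = √2*√T)
w + W(P(43, Q(-4, U(-3, 4)))) = -616/911 + √2*√(-3) = -616/911 + √2*(I*√3) = -616/911 + I*√6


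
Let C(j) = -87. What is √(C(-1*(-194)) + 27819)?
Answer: 2*√6933 ≈ 166.53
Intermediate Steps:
√(C(-1*(-194)) + 27819) = √(-87 + 27819) = √27732 = 2*√6933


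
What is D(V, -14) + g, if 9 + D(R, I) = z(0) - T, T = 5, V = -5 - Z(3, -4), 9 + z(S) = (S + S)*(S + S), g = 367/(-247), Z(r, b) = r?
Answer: -6048/247 ≈ -24.486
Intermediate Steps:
g = -367/247 (g = 367*(-1/247) = -367/247 ≈ -1.4858)
z(S) = -9 + 4*S**2 (z(S) = -9 + (S + S)*(S + S) = -9 + (2*S)*(2*S) = -9 + 4*S**2)
V = -8 (V = -5 - 1*3 = -5 - 3 = -8)
D(R, I) = -23 (D(R, I) = -9 + ((-9 + 4*0**2) - 1*5) = -9 + ((-9 + 4*0) - 5) = -9 + ((-9 + 0) - 5) = -9 + (-9 - 5) = -9 - 14 = -23)
D(V, -14) + g = -23 - 367/247 = -6048/247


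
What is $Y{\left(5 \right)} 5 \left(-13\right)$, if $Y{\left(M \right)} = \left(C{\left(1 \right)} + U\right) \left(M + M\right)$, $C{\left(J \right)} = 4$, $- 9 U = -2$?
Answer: $- \frac{24700}{9} \approx -2744.4$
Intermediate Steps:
$U = \frac{2}{9}$ ($U = \left(- \frac{1}{9}\right) \left(-2\right) = \frac{2}{9} \approx 0.22222$)
$Y{\left(M \right)} = \frac{76 M}{9}$ ($Y{\left(M \right)} = \left(4 + \frac{2}{9}\right) \left(M + M\right) = \frac{38 \cdot 2 M}{9} = \frac{76 M}{9}$)
$Y{\left(5 \right)} 5 \left(-13\right) = \frac{76}{9} \cdot 5 \cdot 5 \left(-13\right) = \frac{380}{9} \left(-65\right) = - \frac{24700}{9}$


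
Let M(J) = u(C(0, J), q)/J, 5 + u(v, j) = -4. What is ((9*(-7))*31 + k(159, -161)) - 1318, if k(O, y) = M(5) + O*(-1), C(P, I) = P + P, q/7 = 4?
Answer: -17159/5 ≈ -3431.8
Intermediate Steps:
q = 28 (q = 7*4 = 28)
C(P, I) = 2*P
u(v, j) = -9 (u(v, j) = -5 - 4 = -9)
M(J) = -9/J
k(O, y) = -9/5 - O (k(O, y) = -9/5 + O*(-1) = -9*⅕ - O = -9/5 - O)
((9*(-7))*31 + k(159, -161)) - 1318 = ((9*(-7))*31 + (-9/5 - 1*159)) - 1318 = (-63*31 + (-9/5 - 159)) - 1318 = (-1953 - 804/5) - 1318 = -10569/5 - 1318 = -17159/5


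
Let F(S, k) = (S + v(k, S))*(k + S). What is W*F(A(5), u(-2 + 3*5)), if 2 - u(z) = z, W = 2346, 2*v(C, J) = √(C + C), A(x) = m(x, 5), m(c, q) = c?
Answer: -70380 - 7038*I*√22 ≈ -70380.0 - 33011.0*I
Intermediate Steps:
A(x) = x
v(C, J) = √2*√C/2 (v(C, J) = √(C + C)/2 = √(2*C)/2 = (√2*√C)/2 = √2*√C/2)
u(z) = 2 - z
F(S, k) = (S + k)*(S + √2*√k/2) (F(S, k) = (S + √2*√k/2)*(k + S) = (S + √2*√k/2)*(S + k) = (S + k)*(S + √2*√k/2))
W*F(A(5), u(-2 + 3*5)) = 2346*(5² + 5*(2 - (-2 + 3*5)) + √2*(2 - (-2 + 3*5))^(3/2)/2 + (½)*5*√2*√(2 - (-2 + 3*5))) = 2346*(25 + 5*(2 - (-2 + 15)) + √2*(2 - (-2 + 15))^(3/2)/2 + (½)*5*√2*√(2 - (-2 + 15))) = 2346*(25 + 5*(2 - 1*13) + √2*(2 - 1*13)^(3/2)/2 + (½)*5*√2*√(2 - 1*13)) = 2346*(25 + 5*(2 - 13) + √2*(2 - 13)^(3/2)/2 + (½)*5*√2*√(2 - 13)) = 2346*(25 + 5*(-11) + √2*(-11)^(3/2)/2 + (½)*5*√2*√(-11)) = 2346*(25 - 55 + √2*(-11*I*√11)/2 + (½)*5*√2*(I*√11)) = 2346*(25 - 55 - 11*I*√22/2 + 5*I*√22/2) = 2346*(-30 - 3*I*√22) = -70380 - 7038*I*√22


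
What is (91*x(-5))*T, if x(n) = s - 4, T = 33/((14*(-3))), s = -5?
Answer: 1287/2 ≈ 643.50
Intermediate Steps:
T = -11/14 (T = 33/(-42) = 33*(-1/42) = -11/14 ≈ -0.78571)
x(n) = -9 (x(n) = -5 - 4 = -9)
(91*x(-5))*T = (91*(-9))*(-11/14) = -819*(-11/14) = 1287/2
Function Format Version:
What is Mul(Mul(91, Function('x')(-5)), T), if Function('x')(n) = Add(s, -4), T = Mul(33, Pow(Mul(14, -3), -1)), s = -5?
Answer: Rational(1287, 2) ≈ 643.50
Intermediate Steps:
T = Rational(-11, 14) (T = Mul(33, Pow(-42, -1)) = Mul(33, Rational(-1, 42)) = Rational(-11, 14) ≈ -0.78571)
Function('x')(n) = -9 (Function('x')(n) = Add(-5, -4) = -9)
Mul(Mul(91, Function('x')(-5)), T) = Mul(Mul(91, -9), Rational(-11, 14)) = Mul(-819, Rational(-11, 14)) = Rational(1287, 2)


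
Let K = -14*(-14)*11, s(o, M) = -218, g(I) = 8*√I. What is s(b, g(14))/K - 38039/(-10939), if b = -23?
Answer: 39813691/11792242 ≈ 3.3763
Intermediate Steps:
K = 2156 (K = 196*11 = 2156)
s(b, g(14))/K - 38039/(-10939) = -218/2156 - 38039/(-10939) = -218*1/2156 - 38039*(-1/10939) = -109/1078 + 38039/10939 = 39813691/11792242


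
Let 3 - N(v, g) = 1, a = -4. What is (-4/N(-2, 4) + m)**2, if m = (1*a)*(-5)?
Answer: 324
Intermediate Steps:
N(v, g) = 2 (N(v, g) = 3 - 1*1 = 3 - 1 = 2)
m = 20 (m = (1*(-4))*(-5) = -4*(-5) = 20)
(-4/N(-2, 4) + m)**2 = (-4/2 + 20)**2 = (-4*1/2 + 20)**2 = (-2 + 20)**2 = 18**2 = 324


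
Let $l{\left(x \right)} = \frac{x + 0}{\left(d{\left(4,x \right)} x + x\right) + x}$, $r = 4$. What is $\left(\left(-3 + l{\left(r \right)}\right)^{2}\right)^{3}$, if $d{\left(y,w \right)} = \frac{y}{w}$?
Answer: $\frac{262144}{729} \approx 359.59$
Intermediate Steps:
$l{\left(x \right)} = \frac{x}{4 + 2 x}$ ($l{\left(x \right)} = \frac{x + 0}{\left(\frac{4}{x} x + x\right) + x} = \frac{x}{\left(4 + x\right) + x} = \frac{x}{4 + 2 x}$)
$\left(\left(-3 + l{\left(r \right)}\right)^{2}\right)^{3} = \left(\left(-3 + \frac{1}{2} \cdot 4 \frac{1}{2 + 4}\right)^{2}\right)^{3} = \left(\left(-3 + \frac{1}{2} \cdot 4 \cdot \frac{1}{6}\right)^{2}\right)^{3} = \left(\left(-3 + \frac{1}{3}\right)^{2}\right)^{3} = \left(\left(- \frac{8}{3}\right)^{2}\right)^{3} = \left(\frac{64}{9}\right)^{3} = \frac{262144}{729}$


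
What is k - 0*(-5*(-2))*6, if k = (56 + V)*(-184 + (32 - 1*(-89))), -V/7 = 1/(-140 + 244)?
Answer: -366471/104 ≈ -3523.8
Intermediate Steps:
V = -7/104 (V = -7/(-140 + 244) = -7/104 ≈ -0.067308)
k = -366471/104 (k = (56 - 7/104)*(-184 + (32 - 1*(-89))) = 5817*(-184 + (32 + 89))/104 = 5817*(-184 + 121)/104 = (5817/104)*(-63) = -366471/104 ≈ -3523.8)
k - 0*(-5*(-2))*6 = -366471/104 - 0*(-5*(-2))*6 = -366471/104 - 0*10*6 = -366471/104 - 0*6 = -366471/104 - 1*0 = -366471/104 + 0 = -366471/104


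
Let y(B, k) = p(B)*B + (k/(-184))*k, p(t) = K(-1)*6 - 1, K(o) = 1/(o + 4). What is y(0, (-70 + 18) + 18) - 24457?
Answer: -1125311/46 ≈ -24463.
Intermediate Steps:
K(o) = 1/(4 + o)
p(t) = 1 (p(t) = 6/(4 - 1) - 1 = 6/3 - 1 = (⅓)*6 - 1 = 2 - 1 = 1)
y(B, k) = B - k²/184 (y(B, k) = 1*B + (k/(-184))*k = B + (k*(-1/184))*k = B + (-k/184)*k = B - k²/184)
y(0, (-70 + 18) + 18) - 24457 = (0 - ((-70 + 18) + 18)²/184) - 24457 = (0 - (-52 + 18)²/184) - 24457 = (0 - 1/184*(-34)²) - 24457 = (0 - 1/184*1156) - 24457 = (0 - 289/46) - 24457 = -289/46 - 24457 = -1125311/46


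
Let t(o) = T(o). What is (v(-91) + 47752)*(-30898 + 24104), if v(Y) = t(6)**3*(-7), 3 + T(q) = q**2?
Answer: 1384664758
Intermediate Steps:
T(q) = -3 + q**2
t(o) = -3 + o**2
v(Y) = -251559 (v(Y) = (-3 + 6**2)**3*(-7) = (-3 + 36)**3*(-7) = 33**3*(-7) = 35937*(-7) = -251559)
(v(-91) + 47752)*(-30898 + 24104) = (-251559 + 47752)*(-30898 + 24104) = -203807*(-6794) = 1384664758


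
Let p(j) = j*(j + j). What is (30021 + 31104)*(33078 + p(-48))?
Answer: 2303556750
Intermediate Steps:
p(j) = 2*j**2 (p(j) = j*(2*j) = 2*j**2)
(30021 + 31104)*(33078 + p(-48)) = (30021 + 31104)*(33078 + 2*(-48)**2) = 61125*(33078 + 2*2304) = 61125*(33078 + 4608) = 61125*37686 = 2303556750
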